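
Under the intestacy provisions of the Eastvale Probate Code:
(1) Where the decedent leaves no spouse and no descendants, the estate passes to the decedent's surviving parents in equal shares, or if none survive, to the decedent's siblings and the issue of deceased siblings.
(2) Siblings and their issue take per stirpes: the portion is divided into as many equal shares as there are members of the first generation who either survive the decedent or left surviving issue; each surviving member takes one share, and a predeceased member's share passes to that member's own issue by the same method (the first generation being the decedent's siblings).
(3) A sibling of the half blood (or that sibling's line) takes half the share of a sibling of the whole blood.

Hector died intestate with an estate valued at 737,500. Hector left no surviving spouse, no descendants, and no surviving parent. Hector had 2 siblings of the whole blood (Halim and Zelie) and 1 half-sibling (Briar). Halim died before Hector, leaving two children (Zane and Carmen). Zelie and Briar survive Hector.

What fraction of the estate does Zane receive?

Zane receives 1/5 of the estate.

The entire 737,500 passes to the siblings and their issue.
Counting each half-blood sibling's line as half a unit, there are 5/2 units in 737,500, so one unit is 295,000. Whole-blood lines (Halim and Zelie) take 295,000 each; half-blood lines (Briar) take 147,500 each.
Halim's share (295,000) is divided into 2 shares of 147,500: Zane and Carmen each take 147,500.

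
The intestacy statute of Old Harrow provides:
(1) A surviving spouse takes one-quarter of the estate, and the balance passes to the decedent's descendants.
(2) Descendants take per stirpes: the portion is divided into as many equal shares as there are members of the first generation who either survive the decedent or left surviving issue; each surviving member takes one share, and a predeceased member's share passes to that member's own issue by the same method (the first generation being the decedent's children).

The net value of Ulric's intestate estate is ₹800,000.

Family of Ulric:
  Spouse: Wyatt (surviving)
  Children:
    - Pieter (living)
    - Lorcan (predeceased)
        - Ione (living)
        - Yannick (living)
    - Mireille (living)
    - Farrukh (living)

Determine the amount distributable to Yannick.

Yannick receives ₹75,000.

Wyatt takes one-quarter of ₹800,000 = ₹200,000. The remaining ₹600,000 passes to the descendants.
The descendants' portion (₹600,000) is divided into 4 shares of ₹150,000: Pieter, Mireille, and Farrukh each take ₹150,000; Lorcan's ₹150,000 share passes to Lorcan's issue.
Lorcan's share (₹150,000) is divided into 2 shares of ₹75,000: Ione and Yannick each take ₹75,000.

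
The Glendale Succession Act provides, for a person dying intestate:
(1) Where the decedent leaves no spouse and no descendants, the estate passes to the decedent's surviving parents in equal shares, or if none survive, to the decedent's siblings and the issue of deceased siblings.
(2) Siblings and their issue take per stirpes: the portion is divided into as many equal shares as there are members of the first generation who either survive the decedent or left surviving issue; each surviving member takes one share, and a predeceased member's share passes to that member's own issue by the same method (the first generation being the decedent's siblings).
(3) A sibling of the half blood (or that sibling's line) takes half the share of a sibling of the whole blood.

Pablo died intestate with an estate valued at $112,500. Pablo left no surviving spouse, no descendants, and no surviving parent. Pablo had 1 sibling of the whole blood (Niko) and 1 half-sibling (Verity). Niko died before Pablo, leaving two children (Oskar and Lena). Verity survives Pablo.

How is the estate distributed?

The entire $112,500 passes to the siblings and their issue.
Counting each half-blood sibling's line as half a unit, there are 3/2 units in $112,500, so one unit is $75,000. Whole-blood lines (Niko) take $75,000 each; half-blood lines (Verity) take $37,500 each.
Niko's share ($75,000) is divided into 2 shares of $37,500: Oskar and Lena each take $37,500.

Verity: $37,500; Oskar: $37,500; Lena: $37,500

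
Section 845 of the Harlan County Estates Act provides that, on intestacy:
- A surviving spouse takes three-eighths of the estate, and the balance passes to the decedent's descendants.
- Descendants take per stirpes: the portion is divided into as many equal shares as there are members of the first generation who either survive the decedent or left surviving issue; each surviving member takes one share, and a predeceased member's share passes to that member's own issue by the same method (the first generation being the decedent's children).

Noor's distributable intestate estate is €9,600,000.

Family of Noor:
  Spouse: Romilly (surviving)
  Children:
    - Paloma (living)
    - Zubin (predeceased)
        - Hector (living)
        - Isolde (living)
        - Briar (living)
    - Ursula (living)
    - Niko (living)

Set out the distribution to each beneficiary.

Romilly: €3,600,000; Paloma: €1,500,000; Hector: €500,000; Isolde: €500,000; Briar: €500,000; Ursula: €1,500,000; Niko: €1,500,000

Romilly takes three-eighths of €9,600,000 = €3,600,000. The remaining €6,000,000 passes to the descendants.
The descendants' portion (€6,000,000) is divided into 4 shares of €1,500,000: Paloma, Ursula, and Niko each take €1,500,000; Zubin's €1,500,000 share passes to Zubin's issue.
Zubin's share (€1,500,000) is divided into 3 shares of €500,000: Hector, Isolde, and Briar each take €500,000.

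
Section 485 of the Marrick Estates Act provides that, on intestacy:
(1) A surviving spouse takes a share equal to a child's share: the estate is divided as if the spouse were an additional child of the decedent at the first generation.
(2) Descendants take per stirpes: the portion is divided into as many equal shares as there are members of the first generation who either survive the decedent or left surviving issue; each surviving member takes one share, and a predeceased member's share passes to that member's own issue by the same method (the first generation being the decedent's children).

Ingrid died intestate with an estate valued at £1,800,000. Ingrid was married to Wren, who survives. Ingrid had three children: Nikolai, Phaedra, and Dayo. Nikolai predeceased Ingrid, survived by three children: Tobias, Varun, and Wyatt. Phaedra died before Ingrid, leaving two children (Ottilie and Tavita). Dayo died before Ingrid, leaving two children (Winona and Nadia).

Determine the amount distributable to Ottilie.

Ottilie receives £225,000.

The spouse counts as an additional share at the children's level, so there are 4 primary shares of £450,000. Wren takes one such share (£450,000).
The children's combined portion (£1,350,000) is divided into 3 shares of £450,000: Nikolai's £450,000 share passes to Nikolai's issue; Phaedra's £450,000 share passes to Phaedra's issue; Dayo's £450,000 share passes to Dayo's issue.
Nikolai's share (£450,000) is divided into 3 shares of £150,000: Tobias, Varun, and Wyatt each take £150,000.
Phaedra's share (£450,000) is divided into 2 shares of £225,000: Ottilie and Tavita each take £225,000.
Dayo's share (£450,000) is divided into 2 shares of £225,000: Winona and Nadia each take £225,000.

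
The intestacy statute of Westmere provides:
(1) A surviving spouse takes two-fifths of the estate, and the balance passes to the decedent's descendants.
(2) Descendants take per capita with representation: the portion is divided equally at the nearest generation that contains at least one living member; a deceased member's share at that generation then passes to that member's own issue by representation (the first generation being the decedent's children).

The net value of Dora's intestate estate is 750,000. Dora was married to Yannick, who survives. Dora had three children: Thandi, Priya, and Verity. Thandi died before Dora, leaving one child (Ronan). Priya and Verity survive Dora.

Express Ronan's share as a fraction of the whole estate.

Yannick takes two-fifths of 750,000 = 300,000. The remaining 450,000 passes to the descendants.
The descendants' portion (450,000) is divided into 3 shares of 150,000: Priya and Verity each take 150,000; Thandi's 150,000 share passes to Thandi's issue.
Thandi's share (150,000) passes entirely to Ronan.

Ronan receives 1/5 of the estate.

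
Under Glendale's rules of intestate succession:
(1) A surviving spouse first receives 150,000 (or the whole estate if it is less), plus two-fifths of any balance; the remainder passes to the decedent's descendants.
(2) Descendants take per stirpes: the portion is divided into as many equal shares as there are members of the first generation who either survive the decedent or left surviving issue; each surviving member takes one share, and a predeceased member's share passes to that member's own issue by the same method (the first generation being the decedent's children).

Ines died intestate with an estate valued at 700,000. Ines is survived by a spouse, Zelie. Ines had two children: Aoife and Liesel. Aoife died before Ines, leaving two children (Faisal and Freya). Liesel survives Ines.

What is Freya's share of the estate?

Freya receives 82,500.

Zelie first takes 150,000, leaving a balance of 550,000. Zelie then takes two-fifths of the balance (220,000), for a total of 370,000. The remaining 330,000 passes to the descendants.
The descendants' portion (330,000) is divided into 2 shares of 165,000: Liesel takes 165,000; Aoife's 165,000 share passes to Aoife's issue.
Aoife's share (165,000) is divided into 2 shares of 82,500: Faisal and Freya each take 82,500.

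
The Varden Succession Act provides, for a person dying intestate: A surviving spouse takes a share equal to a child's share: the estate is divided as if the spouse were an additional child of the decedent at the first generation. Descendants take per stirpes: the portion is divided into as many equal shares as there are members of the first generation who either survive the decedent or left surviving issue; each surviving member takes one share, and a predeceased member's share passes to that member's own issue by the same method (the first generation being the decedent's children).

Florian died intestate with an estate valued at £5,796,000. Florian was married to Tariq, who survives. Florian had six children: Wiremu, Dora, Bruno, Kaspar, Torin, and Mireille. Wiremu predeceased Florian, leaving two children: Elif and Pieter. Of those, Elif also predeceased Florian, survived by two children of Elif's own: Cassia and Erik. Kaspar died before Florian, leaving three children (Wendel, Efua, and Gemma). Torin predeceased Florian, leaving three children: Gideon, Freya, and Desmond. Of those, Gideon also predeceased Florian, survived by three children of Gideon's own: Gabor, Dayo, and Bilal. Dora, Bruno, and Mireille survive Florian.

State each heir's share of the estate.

The spouse counts as an additional share at the children's level, so there are 7 primary shares of £828,000. Tariq takes one such share (£828,000).
The children's combined portion (£4,968,000) is divided into 6 shares of £828,000: Dora, Bruno, and Mireille each take £828,000; Wiremu's £828,000 share passes to Wiremu's issue; Kaspar's £828,000 share passes to Kaspar's issue; Torin's £828,000 share passes to Torin's issue.
Wiremu's share (£828,000) is divided into 2 shares of £414,000: Pieter takes £414,000; Elif's £414,000 share passes to Elif's issue.
Elif's share (£414,000) is divided into 2 shares of £207,000: Cassia and Erik each take £207,000.
Kaspar's share (£828,000) is divided into 3 shares of £276,000: Wendel, Efua, and Gemma each take £276,000.
Torin's share (£828,000) is divided into 3 shares of £276,000: Freya and Desmond each take £276,000; Gideon's £276,000 share passes to Gideon's issue.
Gideon's share (£276,000) is divided into 3 shares of £92,000: Gabor, Dayo, and Bilal each take £92,000.

Tariq: £828,000; Cassia: £207,000; Erik: £207,000; Pieter: £414,000; Dora: £828,000; Bruno: £828,000; Wendel: £276,000; Efua: £276,000; Gemma: £276,000; Gabor: £92,000; Dayo: £92,000; Bilal: £92,000; Freya: £276,000; Desmond: £276,000; Mireille: £828,000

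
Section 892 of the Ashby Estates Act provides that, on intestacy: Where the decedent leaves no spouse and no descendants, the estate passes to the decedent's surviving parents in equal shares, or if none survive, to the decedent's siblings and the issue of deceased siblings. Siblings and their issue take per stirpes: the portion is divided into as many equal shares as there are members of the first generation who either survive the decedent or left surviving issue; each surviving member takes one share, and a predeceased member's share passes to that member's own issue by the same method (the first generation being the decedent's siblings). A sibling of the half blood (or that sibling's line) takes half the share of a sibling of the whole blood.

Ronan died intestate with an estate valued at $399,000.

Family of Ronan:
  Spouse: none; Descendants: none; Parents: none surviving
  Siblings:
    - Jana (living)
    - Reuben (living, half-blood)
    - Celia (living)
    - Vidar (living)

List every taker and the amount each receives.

Jana: $114,000; Reuben: $57,000; Celia: $114,000; Vidar: $114,000

The entire $399,000 passes to the siblings and their issue.
Counting each half-blood sibling's line as half a unit, there are 7/2 units in $399,000, so one unit is $114,000. Whole-blood lines (Jana, Celia, and Vidar) take $114,000 each; half-blood lines (Reuben) take $57,000 each.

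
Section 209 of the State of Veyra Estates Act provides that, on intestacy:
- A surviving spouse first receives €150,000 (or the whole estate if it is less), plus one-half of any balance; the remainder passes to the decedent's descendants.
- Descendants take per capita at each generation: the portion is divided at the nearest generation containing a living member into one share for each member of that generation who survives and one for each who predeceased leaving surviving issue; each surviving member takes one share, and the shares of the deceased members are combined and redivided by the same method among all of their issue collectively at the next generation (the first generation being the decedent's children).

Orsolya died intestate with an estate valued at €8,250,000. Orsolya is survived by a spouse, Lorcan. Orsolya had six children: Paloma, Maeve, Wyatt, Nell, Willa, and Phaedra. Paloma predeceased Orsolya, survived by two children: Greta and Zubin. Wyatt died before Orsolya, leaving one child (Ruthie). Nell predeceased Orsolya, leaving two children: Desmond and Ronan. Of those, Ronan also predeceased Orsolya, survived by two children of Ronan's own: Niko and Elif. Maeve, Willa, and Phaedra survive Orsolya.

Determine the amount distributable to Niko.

Lorcan first takes €150,000, leaving a balance of €8,100,000. Lorcan then takes one-half of the balance (€4,050,000), for a total of €4,200,000. The remaining €4,050,000 passes to the descendants.
The descendants' portion (€4,050,000) is divided at the children's generation into 6 shares of €675,000. Maeve, Willa, and Phaedra each take €675,000. The 3 shares of the deceased (Paloma, Wyatt, and Nell) are combined into a pool of €2,025,000.
That pool (€2,025,000) is divided at the grandchildren's generation into 5 shares of €405,000. Greta, Zubin, Ruthie, and Desmond each take €405,000. The remaining share for the deceased Ronan (€405,000) is carried to the next generation.
That pool (€405,000) is divided at the great-grandchildren's generation equally among Niko and Elif: €202,500 each.

Niko receives €202,500.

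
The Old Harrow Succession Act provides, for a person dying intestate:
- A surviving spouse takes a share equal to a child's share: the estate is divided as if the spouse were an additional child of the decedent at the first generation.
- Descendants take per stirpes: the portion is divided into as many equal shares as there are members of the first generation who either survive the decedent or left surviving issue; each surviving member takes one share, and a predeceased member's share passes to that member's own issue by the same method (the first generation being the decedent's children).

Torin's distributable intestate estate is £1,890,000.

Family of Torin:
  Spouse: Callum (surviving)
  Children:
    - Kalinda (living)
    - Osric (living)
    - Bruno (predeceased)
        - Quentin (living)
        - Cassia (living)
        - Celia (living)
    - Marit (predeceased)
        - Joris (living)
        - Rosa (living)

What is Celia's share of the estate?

The spouse counts as an additional share at the children's level, so there are 5 primary shares of £378,000. Callum takes one such share (£378,000).
The children's combined portion (£1,512,000) is divided into 4 shares of £378,000: Kalinda and Osric each take £378,000; Bruno's £378,000 share passes to Bruno's issue; Marit's £378,000 share passes to Marit's issue.
Bruno's share (£378,000) is divided into 3 shares of £126,000: Quentin, Cassia, and Celia each take £126,000.
Marit's share (£378,000) is divided into 2 shares of £189,000: Joris and Rosa each take £189,000.

Celia receives £126,000.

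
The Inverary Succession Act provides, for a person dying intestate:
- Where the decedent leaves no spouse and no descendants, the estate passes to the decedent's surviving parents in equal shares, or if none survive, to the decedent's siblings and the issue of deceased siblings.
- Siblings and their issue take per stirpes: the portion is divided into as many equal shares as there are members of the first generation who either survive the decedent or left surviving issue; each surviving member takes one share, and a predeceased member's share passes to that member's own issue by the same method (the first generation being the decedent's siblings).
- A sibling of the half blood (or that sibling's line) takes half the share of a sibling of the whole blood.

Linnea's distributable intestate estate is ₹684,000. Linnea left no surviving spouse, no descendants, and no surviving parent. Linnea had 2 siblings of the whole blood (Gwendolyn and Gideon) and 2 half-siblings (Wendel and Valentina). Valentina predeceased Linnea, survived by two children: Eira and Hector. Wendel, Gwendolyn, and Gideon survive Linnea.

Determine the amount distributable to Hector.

The entire ₹684,000 passes to the siblings and their issue.
Counting each half-blood sibling's line as half a unit, there are 3 units in ₹684,000, so one unit is ₹228,000. Whole-blood lines (Gwendolyn and Gideon) take ₹228,000 each; half-blood lines (Wendel and Valentina) take ₹114,000 each.
Valentina's share (₹114,000) is divided into 2 shares of ₹57,000: Eira and Hector each take ₹57,000.

Hector receives ₹57,000.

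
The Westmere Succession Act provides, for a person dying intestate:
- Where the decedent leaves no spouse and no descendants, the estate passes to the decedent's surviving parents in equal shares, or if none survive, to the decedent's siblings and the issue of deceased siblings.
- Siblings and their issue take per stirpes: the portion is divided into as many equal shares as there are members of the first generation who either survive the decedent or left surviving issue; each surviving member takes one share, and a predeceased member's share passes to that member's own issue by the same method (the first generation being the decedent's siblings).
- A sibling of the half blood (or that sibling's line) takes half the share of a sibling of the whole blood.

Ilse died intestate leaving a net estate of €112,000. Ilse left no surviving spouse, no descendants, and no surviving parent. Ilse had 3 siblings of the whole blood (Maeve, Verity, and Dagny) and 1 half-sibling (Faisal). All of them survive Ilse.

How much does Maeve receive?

Maeve receives €32,000.

The entire €112,000 passes to the siblings and their issue.
Counting each half-blood sibling's line as half a unit, there are 7/2 units in €112,000, so one unit is €32,000. Whole-blood lines (Maeve, Verity, and Dagny) take €32,000 each; half-blood lines (Faisal) take €16,000 each.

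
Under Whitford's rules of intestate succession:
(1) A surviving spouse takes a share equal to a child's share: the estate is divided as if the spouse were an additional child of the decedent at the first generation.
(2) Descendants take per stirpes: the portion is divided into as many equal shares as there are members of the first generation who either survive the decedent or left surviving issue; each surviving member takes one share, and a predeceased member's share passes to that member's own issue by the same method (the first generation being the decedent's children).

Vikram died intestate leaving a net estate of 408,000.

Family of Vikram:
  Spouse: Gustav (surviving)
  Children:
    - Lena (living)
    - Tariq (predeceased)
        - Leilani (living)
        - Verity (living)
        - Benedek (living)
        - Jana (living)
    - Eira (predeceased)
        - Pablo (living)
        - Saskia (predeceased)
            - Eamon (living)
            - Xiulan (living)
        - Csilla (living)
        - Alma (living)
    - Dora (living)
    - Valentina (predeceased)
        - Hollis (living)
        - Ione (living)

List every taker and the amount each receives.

Gustav: 68,000; Lena: 68,000; Leilani: 17,000; Verity: 17,000; Benedek: 17,000; Jana: 17,000; Pablo: 17,000; Eamon: 8,500; Xiulan: 8,500; Csilla: 17,000; Alma: 17,000; Dora: 68,000; Hollis: 34,000; Ione: 34,000

The spouse counts as an additional share at the children's level, so there are 6 primary shares of 68,000. Gustav takes one such share (68,000).
The children's combined portion (340,000) is divided into 5 shares of 68,000: Lena and Dora each take 68,000; Tariq's 68,000 share passes to Tariq's issue; Eira's 68,000 share passes to Eira's issue; Valentina's 68,000 share passes to Valentina's issue.
Tariq's share (68,000) is divided into 4 shares of 17,000: Leilani, Verity, Benedek, and Jana each take 17,000.
Eira's share (68,000) is divided into 4 shares of 17,000: Pablo, Csilla, and Alma each take 17,000; Saskia's 17,000 share passes to Saskia's issue.
Saskia's share (17,000) is divided into 2 shares of 8,500: Eamon and Xiulan each take 8,500.
Valentina's share (68,000) is divided into 2 shares of 34,000: Hollis and Ione each take 34,000.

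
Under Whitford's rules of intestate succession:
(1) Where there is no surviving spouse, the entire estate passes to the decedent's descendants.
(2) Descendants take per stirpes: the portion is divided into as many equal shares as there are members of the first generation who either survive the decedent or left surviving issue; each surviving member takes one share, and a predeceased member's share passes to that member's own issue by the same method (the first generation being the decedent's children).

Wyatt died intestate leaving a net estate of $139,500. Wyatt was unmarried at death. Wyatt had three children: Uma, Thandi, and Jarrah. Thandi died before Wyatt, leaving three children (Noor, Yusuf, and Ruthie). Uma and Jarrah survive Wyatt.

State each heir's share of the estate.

Uma: $46,500; Noor: $15,500; Yusuf: $15,500; Ruthie: $15,500; Jarrah: $46,500

The entire $139,500 passes to the descendants.
That amount ($139,500) is divided into 3 shares of $46,500: Uma and Jarrah each take $46,500; Thandi's $46,500 share passes to Thandi's issue.
Thandi's share ($46,500) is divided into 3 shares of $15,500: Noor, Yusuf, and Ruthie each take $15,500.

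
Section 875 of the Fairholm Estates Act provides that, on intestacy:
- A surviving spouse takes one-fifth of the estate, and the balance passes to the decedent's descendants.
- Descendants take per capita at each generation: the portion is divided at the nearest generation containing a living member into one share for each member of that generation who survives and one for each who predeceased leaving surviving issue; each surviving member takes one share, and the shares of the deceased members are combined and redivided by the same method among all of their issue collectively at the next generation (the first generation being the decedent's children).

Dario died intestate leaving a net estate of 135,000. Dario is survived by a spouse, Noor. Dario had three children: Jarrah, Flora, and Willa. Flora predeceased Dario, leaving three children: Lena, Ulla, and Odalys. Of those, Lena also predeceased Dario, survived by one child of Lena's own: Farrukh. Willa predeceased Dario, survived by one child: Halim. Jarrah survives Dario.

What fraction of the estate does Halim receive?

Halim receives 2/15 of the estate.

Noor takes one-fifth of 135,000 = 27,000. The remaining 108,000 passes to the descendants.
The descendants' portion (108,000) is divided at the children's generation into 3 shares of 36,000. Jarrah takes 36,000. The 2 shares of the deceased (Flora and Willa) are combined into a pool of 72,000.
That pool (72,000) is divided at the grandchildren's generation into 4 shares of 18,000. Ulla, Odalys, and Halim each take 18,000. The remaining share for the deceased Lena (18,000) is carried to the next generation.
That pool (18,000) passes entirely to Farrukh, the sole taker at the great-grandchildren's generation.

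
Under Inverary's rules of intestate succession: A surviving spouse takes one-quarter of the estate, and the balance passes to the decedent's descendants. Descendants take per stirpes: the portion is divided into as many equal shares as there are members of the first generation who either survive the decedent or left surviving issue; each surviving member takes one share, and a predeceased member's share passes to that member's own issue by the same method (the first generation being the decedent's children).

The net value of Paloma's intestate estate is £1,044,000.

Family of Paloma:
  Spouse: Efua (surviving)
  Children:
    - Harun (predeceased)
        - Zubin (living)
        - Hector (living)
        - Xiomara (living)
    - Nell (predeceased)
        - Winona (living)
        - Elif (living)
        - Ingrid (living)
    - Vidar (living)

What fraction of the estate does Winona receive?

Winona receives 1/12 of the estate.

Efua takes one-quarter of £1,044,000 = £261,000. The remaining £783,000 passes to the descendants.
The descendants' portion (£783,000) is divided into 3 shares of £261,000: Vidar takes £261,000; Harun's £261,000 share passes to Harun's issue; Nell's £261,000 share passes to Nell's issue.
Harun's share (£261,000) is divided into 3 shares of £87,000: Zubin, Hector, and Xiomara each take £87,000.
Nell's share (£261,000) is divided into 3 shares of £87,000: Winona, Elif, and Ingrid each take £87,000.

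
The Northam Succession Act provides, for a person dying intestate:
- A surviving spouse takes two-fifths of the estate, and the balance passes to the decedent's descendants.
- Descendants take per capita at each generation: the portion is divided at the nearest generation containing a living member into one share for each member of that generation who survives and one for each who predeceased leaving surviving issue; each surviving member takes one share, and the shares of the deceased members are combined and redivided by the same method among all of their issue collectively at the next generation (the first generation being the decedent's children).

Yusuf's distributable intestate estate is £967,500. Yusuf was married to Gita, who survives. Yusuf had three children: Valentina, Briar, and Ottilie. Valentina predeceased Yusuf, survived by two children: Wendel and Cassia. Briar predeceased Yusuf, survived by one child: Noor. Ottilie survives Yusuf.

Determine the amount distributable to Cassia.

Gita takes two-fifths of £967,500 = £387,000. The remaining £580,500 passes to the descendants.
The descendants' portion (£580,500) is divided at the children's generation into 3 shares of £193,500. Ottilie takes £193,500. The 2 shares of the deceased (Valentina and Briar) are combined into a pool of £387,000.
That pool (£387,000) is divided at the grandchildren's generation equally among Wendel, Cassia, and Noor: £129,000 each.

Cassia receives £129,000.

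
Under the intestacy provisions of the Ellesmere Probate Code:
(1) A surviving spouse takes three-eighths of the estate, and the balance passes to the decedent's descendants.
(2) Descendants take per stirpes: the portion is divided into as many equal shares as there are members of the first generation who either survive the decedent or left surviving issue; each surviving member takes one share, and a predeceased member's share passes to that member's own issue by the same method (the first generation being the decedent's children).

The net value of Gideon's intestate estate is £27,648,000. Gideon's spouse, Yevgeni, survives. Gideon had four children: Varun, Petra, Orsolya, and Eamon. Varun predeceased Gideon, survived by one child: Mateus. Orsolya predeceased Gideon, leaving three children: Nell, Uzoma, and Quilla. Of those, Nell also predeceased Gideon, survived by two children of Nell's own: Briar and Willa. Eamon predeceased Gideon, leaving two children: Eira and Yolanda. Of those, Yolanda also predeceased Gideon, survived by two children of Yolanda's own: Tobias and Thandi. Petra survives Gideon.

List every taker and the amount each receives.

Yevgeni: £10,368,000; Mateus: £4,320,000; Petra: £4,320,000; Briar: £720,000; Willa: £720,000; Uzoma: £1,440,000; Quilla: £1,440,000; Eira: £2,160,000; Tobias: £1,080,000; Thandi: £1,080,000

Yevgeni takes three-eighths of £27,648,000 = £10,368,000. The remaining £17,280,000 passes to the descendants.
The descendants' portion (£17,280,000) is divided into 4 shares of £4,320,000: Petra takes £4,320,000; Varun's £4,320,000 share passes to Varun's issue; Orsolya's £4,320,000 share passes to Orsolya's issue; Eamon's £4,320,000 share passes to Eamon's issue.
Varun's share (£4,320,000) passes entirely to Mateus.
Orsolya's share (£4,320,000) is divided into 3 shares of £1,440,000: Uzoma and Quilla each take £1,440,000; Nell's £1,440,000 share passes to Nell's issue.
Nell's share (£1,440,000) is divided into 2 shares of £720,000: Briar and Willa each take £720,000.
Eamon's share (£4,320,000) is divided into 2 shares of £2,160,000: Eira takes £2,160,000; Yolanda's £2,160,000 share passes to Yolanda's issue.
Yolanda's share (£2,160,000) is divided into 2 shares of £1,080,000: Tobias and Thandi each take £1,080,000.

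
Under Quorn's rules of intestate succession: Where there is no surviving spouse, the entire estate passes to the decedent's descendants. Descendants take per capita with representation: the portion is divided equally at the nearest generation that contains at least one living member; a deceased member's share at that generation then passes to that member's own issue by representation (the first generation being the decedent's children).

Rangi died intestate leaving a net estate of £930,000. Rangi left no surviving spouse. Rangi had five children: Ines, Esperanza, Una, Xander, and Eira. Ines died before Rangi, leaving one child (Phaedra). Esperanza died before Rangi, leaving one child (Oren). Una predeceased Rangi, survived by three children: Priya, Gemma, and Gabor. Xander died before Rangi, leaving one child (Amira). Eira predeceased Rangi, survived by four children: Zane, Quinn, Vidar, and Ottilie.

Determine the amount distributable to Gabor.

The entire £930,000 passes to the descendants.
No child survives, so the initial division is made at the grandchildren's generation.
That amount (£930,000) is divided into 10 shares of £93,000: Phaedra, Oren, Priya, Gemma, Gabor, Amira, Zane, Quinn, Vidar, and Ottilie each take £93,000.

Gabor receives £93,000.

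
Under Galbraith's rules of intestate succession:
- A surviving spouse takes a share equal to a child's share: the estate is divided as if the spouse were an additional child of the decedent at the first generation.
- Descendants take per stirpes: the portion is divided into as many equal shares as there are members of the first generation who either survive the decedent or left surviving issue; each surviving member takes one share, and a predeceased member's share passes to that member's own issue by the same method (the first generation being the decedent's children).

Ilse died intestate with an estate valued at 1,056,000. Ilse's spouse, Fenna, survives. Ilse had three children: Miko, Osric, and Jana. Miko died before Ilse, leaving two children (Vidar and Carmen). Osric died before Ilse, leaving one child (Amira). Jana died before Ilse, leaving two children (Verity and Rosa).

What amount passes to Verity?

The spouse counts as an additional share at the children's level, so there are 4 primary shares of 264,000. Fenna takes one such share (264,000).
The children's combined portion (792,000) is divided into 3 shares of 264,000: Miko's 264,000 share passes to Miko's issue; Osric's 264,000 share passes to Osric's issue; Jana's 264,000 share passes to Jana's issue.
Miko's share (264,000) is divided into 2 shares of 132,000: Vidar and Carmen each take 132,000.
Osric's share (264,000) passes entirely to Amira.
Jana's share (264,000) is divided into 2 shares of 132,000: Verity and Rosa each take 132,000.

Verity receives 132,000.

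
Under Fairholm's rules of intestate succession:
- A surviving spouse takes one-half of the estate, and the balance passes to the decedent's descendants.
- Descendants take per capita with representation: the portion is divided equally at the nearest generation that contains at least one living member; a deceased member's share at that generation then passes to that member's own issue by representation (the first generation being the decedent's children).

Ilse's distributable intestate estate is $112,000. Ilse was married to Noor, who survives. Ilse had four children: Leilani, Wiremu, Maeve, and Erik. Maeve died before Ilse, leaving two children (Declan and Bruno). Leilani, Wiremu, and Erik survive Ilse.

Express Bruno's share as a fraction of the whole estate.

Bruno receives 1/16 of the estate.

Noor takes one-half of $112,000 = $56,000. The remaining $56,000 passes to the descendants.
The descendants' portion ($56,000) is divided into 4 shares of $14,000: Leilani, Wiremu, and Erik each take $14,000; Maeve's $14,000 share passes to Maeve's issue.
Maeve's share ($14,000) is divided into 2 shares of $7,000: Declan and Bruno each take $7,000.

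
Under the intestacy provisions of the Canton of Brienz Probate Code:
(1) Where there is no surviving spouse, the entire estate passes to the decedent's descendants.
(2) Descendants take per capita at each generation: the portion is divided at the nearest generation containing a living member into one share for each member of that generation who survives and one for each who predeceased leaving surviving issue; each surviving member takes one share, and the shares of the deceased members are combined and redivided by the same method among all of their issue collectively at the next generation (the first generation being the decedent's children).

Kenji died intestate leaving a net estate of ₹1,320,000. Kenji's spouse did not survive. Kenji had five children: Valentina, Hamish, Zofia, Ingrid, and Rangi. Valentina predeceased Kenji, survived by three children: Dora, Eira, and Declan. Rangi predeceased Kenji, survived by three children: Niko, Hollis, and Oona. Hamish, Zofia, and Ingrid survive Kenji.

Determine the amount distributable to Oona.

Oona receives ₹88,000.

The entire ₹1,320,000 passes to the descendants.
That amount (₹1,320,000) is divided at the children's generation into 5 shares of ₹264,000. Hamish, Zofia, and Ingrid each take ₹264,000. The 2 shares of the deceased (Valentina and Rangi) are combined into a pool of ₹528,000.
That pool (₹528,000) is divided at the grandchildren's generation equally among Dora, Eira, Declan, Niko, Hollis, and Oona: ₹88,000 each.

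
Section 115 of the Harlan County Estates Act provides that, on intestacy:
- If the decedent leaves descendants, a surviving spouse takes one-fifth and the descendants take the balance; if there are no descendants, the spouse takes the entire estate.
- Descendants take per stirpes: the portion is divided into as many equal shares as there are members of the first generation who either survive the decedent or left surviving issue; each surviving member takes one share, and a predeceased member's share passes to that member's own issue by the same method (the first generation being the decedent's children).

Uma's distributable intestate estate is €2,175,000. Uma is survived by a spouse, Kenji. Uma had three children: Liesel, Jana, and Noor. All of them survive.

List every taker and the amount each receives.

Kenji takes one-fifth of €2,175,000 = €435,000. The remaining €1,740,000 passes to the descendants.
The descendants' portion (€1,740,000) is divided into 3 shares of €580,000: Liesel, Jana, and Noor each take €580,000.

Kenji: €435,000; Liesel: €580,000; Jana: €580,000; Noor: €580,000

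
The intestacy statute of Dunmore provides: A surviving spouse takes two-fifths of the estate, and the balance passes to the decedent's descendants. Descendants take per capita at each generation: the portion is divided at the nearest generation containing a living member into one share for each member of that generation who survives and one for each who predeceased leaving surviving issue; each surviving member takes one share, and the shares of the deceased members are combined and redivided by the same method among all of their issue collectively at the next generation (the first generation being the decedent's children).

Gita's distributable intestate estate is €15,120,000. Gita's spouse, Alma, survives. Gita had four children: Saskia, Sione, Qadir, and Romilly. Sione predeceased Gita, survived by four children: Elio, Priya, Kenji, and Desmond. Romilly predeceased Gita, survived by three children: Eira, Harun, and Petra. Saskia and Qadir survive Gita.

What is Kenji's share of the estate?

Alma takes two-fifths of €15,120,000 = €6,048,000. The remaining €9,072,000 passes to the descendants.
The descendants' portion (€9,072,000) is divided at the children's generation into 4 shares of €2,268,000. Saskia and Qadir each take €2,268,000. The 2 shares of the deceased (Sione and Romilly) are combined into a pool of €4,536,000.
That pool (€4,536,000) is divided at the grandchildren's generation equally among Elio, Priya, Kenji, Desmond, Eira, Harun, and Petra: €648,000 each.

Kenji receives €648,000.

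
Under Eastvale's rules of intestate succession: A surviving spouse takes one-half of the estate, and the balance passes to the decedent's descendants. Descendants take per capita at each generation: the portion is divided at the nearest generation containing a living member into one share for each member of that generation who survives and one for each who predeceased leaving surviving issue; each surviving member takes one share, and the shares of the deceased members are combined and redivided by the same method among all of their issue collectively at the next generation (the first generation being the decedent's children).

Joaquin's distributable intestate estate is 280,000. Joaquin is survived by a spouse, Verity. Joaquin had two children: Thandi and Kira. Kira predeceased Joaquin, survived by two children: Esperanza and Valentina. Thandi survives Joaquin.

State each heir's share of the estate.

Verity takes one-half of 280,000 = 140,000. The remaining 140,000 passes to the descendants.
The descendants' portion (140,000) is divided at the children's generation into 2 shares of 70,000. Thandi takes 70,000. The remaining share for the deceased Kira (70,000) is carried to the next generation.
That pool (70,000) is divided at the grandchildren's generation equally among Esperanza and Valentina: 35,000 each.

Verity: 140,000; Thandi: 70,000; Esperanza: 35,000; Valentina: 35,000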